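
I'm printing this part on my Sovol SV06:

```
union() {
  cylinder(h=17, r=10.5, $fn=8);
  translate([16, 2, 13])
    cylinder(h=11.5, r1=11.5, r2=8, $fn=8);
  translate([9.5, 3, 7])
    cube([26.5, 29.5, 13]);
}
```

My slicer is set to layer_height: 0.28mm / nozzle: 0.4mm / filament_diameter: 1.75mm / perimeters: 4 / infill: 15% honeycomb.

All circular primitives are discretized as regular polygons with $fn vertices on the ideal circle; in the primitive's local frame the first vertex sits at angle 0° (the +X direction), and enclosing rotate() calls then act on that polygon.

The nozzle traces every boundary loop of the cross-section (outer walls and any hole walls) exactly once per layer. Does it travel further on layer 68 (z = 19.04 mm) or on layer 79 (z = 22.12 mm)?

layer 68 (z = 19.04 mm)

Layer 68 (z = 19.04): the cylinder is not intersected at this z (z outside [0, 17]); the cone at (16, 2) (r1=11.5→r2=8) has section circumradius 9.662 here — a regular 8-gon (perimeter = 2·8·9.662·sin(180°/8) = 59.16 mm); the 26.5×29.5 cube at (9.5, 3) contributes its full rectangle (perimeter 112.00 mm); Taking the union: the regions partially overlap (shared area 104.10 mm²), so the edge portions inside another operand are dropped and the merged outline is re-measured after clipping — boundary = 128.70 mm. So its perimeter = 128.70 mm. Layer 79 (z = 22.12): the cylinder is absent (z outside [0, 17]); the cone at (16, 2): at t=0.793 of its height the radius interpolates to r₁+(r₂−r₁)t = 8.724, giving a regular 8-gon of that circumradius (perimeter = 2·8·8.724·sin(180°/8) = 53.42 mm); the cube at (9.5, 3) does not reach this height (z outside [7, 20]); Combining (union): only the cone at (16, 2) is present, so the union is just that shape — boundary = 53.42 mm. So its perimeter = 53.42 mm. Layer 68 is larger (128.70 vs 53.42 mm).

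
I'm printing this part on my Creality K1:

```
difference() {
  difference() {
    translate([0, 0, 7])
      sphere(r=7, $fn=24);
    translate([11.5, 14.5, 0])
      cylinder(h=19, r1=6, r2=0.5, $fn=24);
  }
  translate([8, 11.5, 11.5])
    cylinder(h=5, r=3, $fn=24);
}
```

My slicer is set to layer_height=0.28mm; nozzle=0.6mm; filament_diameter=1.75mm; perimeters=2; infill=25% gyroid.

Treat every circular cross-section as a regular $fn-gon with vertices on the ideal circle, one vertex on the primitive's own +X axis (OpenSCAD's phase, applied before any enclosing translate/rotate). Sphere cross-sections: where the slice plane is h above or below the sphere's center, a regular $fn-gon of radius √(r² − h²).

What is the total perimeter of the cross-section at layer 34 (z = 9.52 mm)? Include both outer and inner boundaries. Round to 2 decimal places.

At z = 9.52 mm: the r=7 sphere slices to a regular 24-gon of circumradius 6.531 (√(r²−h²) with h=2.52 from center) (perimeter = 2·24·6.531·sin(180°/24) = 40.92 mm); the cone at (11.5, 14.5) contributes a regular 24-gon of circumradius 3.244 (interpolated between r1=6 and r2=0.5 at t=0.501) (perimeter = 2·24·3.244·sin(180°/24) = 20.33 mm); Subtracting the remaining from the first: starting from the r=7 sphere, the cone at (11.5, 14.5) misses the remaining region (no effect) — boundary = 40.92 mm; the cylinder at (8, 11.5) is absent (z outside [11.5, 16.5]); Subtracting the remaining from the first: none of the subtracted shapes is present at this height, so that combined region is unchanged — boundary = 40.92 mm. Overall, the cross-section is a single solid region. Total boundary length (outer) = 40.92 mm.

40.92 mm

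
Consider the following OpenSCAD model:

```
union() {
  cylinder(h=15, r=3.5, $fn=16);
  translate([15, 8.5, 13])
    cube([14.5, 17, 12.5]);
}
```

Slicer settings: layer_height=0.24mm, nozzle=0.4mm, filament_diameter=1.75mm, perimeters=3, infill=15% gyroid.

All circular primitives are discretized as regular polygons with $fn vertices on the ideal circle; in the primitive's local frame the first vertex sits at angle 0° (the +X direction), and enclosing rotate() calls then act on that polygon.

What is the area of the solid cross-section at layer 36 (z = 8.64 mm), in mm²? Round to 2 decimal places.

At z = 8.64 mm: the r=3.5 cylinder gives a regular 16-gon of circumradius 3.5 (constant along its height) (area = (16/2)·3.500²·sin(360°/16) = 37.50 mm²); the cube at (15, 8.5) is absent (z outside [13, 25.5]); Taking the union: only the r=3.5 cylinder is present, so the union is just that shape — area = 37.50 mm². Overall, the cross-section is a single solid region. Net area = 37.50 mm².

37.50 mm²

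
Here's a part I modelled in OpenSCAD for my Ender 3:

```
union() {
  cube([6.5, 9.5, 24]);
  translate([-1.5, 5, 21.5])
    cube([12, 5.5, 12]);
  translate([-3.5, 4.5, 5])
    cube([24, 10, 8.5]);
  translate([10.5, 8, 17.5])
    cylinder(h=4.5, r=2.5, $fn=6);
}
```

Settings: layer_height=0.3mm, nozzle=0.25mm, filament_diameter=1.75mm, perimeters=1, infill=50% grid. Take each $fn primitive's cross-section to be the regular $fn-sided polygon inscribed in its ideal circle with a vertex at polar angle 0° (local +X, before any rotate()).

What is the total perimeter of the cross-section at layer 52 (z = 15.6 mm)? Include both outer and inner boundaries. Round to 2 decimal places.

At z = 15.6 mm: the cube is present — its section is the full 6.5×9.5 rectangle (perimeter 32.00 mm); the cube at (-1.5, 5) is absent (z outside [21.5, 33.5]); the cube at (-3.5, 4.5) is not intersected at this z (z outside [5, 13.5]); the cylinder at (10.5, 8) is not intersected at this z (z outside [17.5, 22]); Merging all regions: only the 6.5×9.5 cube is present, so the union is just that shape — boundary = 32.00 mm. Overall, the cross-section is a single solid region. Total boundary length (outer) = 32.00 mm.

32.00 mm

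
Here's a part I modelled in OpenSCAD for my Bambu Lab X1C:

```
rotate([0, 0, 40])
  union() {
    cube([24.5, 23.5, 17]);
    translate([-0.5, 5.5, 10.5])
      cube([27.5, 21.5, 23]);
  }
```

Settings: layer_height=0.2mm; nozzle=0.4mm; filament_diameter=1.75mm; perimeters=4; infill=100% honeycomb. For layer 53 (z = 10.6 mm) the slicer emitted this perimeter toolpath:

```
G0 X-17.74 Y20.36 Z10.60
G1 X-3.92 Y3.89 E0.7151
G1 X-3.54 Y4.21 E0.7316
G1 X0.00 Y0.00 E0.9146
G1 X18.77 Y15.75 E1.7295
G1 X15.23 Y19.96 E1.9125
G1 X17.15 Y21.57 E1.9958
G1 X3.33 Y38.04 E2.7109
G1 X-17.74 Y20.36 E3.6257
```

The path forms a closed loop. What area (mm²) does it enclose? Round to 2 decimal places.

726.12 mm²

Apply the shoelace formula to the sequence of (X, Y) vertices; enclosed area = 726.12 mm².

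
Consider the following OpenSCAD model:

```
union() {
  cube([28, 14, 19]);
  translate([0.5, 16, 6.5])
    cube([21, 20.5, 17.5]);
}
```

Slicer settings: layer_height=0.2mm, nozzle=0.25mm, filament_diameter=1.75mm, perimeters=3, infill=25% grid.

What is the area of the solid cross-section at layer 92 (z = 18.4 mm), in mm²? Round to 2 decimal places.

822.50 mm²

At z = 18.4 mm: the cube is present — its section is the full 28×14 rectangle (area 392.00 mm²); the cube at (0.5, 16) (footprint 21×20.5) is included at this height (area 430.50 mm²); Taking the union: the 2 present regions are separate (no shared area or edge), so areas and boundary lengths simply add and each stays a separate island — area = 822.50 mm². Overall, the cross-section has 2 separate islands. Net area = 822.50 mm².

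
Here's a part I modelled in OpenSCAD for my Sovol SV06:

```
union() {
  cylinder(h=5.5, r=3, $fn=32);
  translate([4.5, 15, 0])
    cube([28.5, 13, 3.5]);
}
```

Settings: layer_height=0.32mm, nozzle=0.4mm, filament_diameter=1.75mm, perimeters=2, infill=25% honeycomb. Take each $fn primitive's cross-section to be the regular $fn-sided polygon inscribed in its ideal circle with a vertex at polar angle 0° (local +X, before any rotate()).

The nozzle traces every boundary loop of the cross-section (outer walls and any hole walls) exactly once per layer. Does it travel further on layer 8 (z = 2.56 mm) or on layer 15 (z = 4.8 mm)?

layer 8 (z = 2.56 mm)

Layer 8 (z = 2.56): the cylinder: section is a regular 32-gon, circumradius r=3 (perimeter = 2·32·3.000·sin(180°/32) = 18.82 mm); the 28.5×13 cube at (4.5, 15) contributes its full rectangle (perimeter 83.00 mm); Combining (union): the 2 present regions are separate (no shared area or edge), so areas and boundary lengths simply add and each stays a separate island — boundary = 101.82 mm. So its perimeter = 101.82 mm. Layer 15 (z = 4.8): the r=3 cylinder gives a regular 32-gon of circumradius 3 (constant along its height) (perimeter = 2·32·3.000·sin(180°/32) = 18.82 mm); the cube at (4.5, 15) does not reach this height (z outside [0, 3.5]); Merging all regions: only the r=3 cylinder is present, so the union is just that shape — boundary = 18.82 mm. So its perimeter = 18.82 mm. Layer 8 is larger (101.82 vs 18.82 mm).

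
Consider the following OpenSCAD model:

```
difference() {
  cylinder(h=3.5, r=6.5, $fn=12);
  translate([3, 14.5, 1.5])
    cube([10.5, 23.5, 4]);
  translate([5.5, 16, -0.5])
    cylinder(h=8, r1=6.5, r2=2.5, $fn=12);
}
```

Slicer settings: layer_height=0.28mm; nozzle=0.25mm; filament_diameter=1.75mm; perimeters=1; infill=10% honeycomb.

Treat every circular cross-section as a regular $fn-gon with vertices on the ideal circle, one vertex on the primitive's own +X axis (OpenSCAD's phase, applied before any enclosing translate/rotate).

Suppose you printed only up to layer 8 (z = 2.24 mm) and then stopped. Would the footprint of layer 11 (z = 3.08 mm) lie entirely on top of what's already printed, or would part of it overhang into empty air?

entirely on top

Compare the two slices. At z = 2.24: the r=6.5 cylinder gives a regular 12-gon of circumradius 6.5 (constant along its height) (area = (12/2)·6.500²·sin(360°/12) = 126.75 mm²); the cube at (3, 14.5) is present — its section is the full 10.5×23.5 rectangle (area 246.75 mm²); the cone at (5.5, 16): at t=0.343 of its height the radius interpolates to r₁+(r₂−r₁)t = 5.130, giving a regular 12-gon of that circumradius (area = (12/2)·5.130²·sin(360°/12) = 78.95 mm²); Subtracting the remaining from the first: starting from the r=6.5 cylinder (126.75 mm²), the 10.5×23.5 cube at (3, 14.5) misses the remaining region (no effect); the cone at (5.5, 16) misses the remaining region (no effect) — area = 126.75 mm². At z = 3.08: the r=6.5 cylinder contributes a regular 12-gon of circumradius 6.5 (area = (12/2)·6.500²·sin(360°/12) = 126.75 mm²); the cube at (3, 14.5) is present — its section is the full 10.5×23.5 rectangle (area 246.75 mm²); the cone at (5.5, 16) contributes a regular 12-gon of circumradius 4.710 (interpolated between r1=6.5 and r2=2.5 at t=0.448) (area = (12/2)·4.710²·sin(360°/12) = 66.55 mm²); Taking the first minus the rest: starting from the r=6.5 cylinder (126.75 mm²), the 10.5×23.5 cube at (3, 14.5) misses the remaining region (no effect); the cone at (5.5, 16) misses the remaining region (no effect) — area = 126.75 mm². Checking containment: the cross-section at z = 3.08 is a subset of the cross-section at z = 2.24.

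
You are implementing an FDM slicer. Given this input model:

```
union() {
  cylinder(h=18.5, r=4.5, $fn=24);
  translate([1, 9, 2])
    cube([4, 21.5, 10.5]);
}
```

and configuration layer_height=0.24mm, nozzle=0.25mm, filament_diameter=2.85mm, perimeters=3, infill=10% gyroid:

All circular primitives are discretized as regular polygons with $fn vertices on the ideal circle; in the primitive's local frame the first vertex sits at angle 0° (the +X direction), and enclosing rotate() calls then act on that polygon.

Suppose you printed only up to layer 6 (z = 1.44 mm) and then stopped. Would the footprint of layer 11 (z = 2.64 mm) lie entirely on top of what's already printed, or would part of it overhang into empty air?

part overhangs

Compare the two slices. At z = 1.44: the r=4.5 cylinder gives a regular 24-gon of circumradius 4.5 (constant along its height) (area = (24/2)·4.500²·sin(360°/24) = 62.89 mm²); the cube at (1, 9) is not intersected at this z (z outside [2, 12.5]); Combining (union): only the r=4.5 cylinder is present, so the union is just that shape — area = 62.89 mm². At z = 2.64: the r=4.5 cylinder contributes a regular 24-gon of circumradius 4.5 (area = (24/2)·4.500²·sin(360°/24) = 62.89 mm²); the 4×21.5 cube at (1, 9) contributes its full rectangle (area 86.00 mm²); Taking the union: the 2 present regions are separate (no shared area or edge), so areas and boundary lengths simply add and each stays a separate island — area = 148.89 mm². Checking containment: at z = 2.64 the cross-section extends beyond the z = 1.44 cross-section by about 86.00 mm².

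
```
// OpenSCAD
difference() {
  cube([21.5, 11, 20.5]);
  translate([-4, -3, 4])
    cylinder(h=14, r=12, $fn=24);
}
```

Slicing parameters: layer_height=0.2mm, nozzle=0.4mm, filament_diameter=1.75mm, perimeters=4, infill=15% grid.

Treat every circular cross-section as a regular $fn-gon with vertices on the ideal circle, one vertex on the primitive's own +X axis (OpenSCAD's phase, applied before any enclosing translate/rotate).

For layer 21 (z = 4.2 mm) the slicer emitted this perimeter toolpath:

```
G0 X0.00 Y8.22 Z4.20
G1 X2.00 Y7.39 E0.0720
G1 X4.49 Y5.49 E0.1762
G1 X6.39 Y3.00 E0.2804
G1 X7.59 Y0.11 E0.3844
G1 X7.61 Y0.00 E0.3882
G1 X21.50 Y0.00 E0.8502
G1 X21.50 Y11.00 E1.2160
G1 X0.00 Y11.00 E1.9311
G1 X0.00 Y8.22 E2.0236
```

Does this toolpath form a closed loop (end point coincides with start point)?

Start point (G0): (0.00, 8.22). End point (last G1): the path returns to the start — closed.

yes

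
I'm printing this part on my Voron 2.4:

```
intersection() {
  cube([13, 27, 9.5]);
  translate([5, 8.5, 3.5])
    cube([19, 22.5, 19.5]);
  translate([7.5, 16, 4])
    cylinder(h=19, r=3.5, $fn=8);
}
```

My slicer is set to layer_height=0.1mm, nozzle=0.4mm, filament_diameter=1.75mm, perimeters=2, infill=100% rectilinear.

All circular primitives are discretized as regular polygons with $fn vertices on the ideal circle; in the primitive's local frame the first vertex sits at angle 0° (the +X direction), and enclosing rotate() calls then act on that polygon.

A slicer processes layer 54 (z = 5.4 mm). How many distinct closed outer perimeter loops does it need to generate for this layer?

1

At z = 5.4 mm: the cube (footprint 13×27) is included at this height; the cube at (5, 8.5) (footprint 19×22.5) is included at this height; the cylinder at (7.5, 16): section is a regular 8-gon, circumradius r=3.5; After intersecting: the 19×22.5 cube at (5, 8.5) partially overlaps the 13×27 cube; clipping to the common part keeps 148.00 mm²; the r=3.5 cylinder at (7.5, 16) partially overlaps the running intersection; clipping to the common part keeps 32.23 mm² — 1 connected region. The result has 1 disconnected region.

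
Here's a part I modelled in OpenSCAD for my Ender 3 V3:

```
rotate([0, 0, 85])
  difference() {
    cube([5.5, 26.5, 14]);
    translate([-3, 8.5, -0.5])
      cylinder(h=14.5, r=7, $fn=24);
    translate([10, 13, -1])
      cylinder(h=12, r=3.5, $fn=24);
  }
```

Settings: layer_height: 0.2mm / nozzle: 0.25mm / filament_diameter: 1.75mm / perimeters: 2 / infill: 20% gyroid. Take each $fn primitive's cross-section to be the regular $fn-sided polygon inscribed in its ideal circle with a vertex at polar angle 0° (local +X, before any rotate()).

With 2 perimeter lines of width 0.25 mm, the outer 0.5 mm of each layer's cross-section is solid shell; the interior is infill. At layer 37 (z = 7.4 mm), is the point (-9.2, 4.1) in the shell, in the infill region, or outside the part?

At z = 7.4 mm: the 5.5×26.5 cube contributes its full rectangle; the cylinder at (-3, 8.5): section is a regular 24-gon, circumradius r=7; the r=3.5 cylinder at (10, 13) contributes a regular 24-gon of circumradius 3.5; Subtracting the remaining from the first: starting from the 5.5×26.5 cube, the r=7 cylinder at (-3, 8.5) partially overlaps it — only the 35.68 mm² overlap (of its 152.19 mm²) is removed, clipping the outline; the r=3.5 cylinder at (10, 13) misses the remaining region (no effect) — 1 connected region; (whole slice rotated 85° about Z — lengths, areas and connectivity unchanged). Overall, the cross-section is a single solid region. Undo the 85° rotation: the query point maps to (3.283, 9.522) in the un-rotated model frame. The nearest boundary edge runs (4.00, 8.50)→(3.76, 10.31); distance from the point to it = 0.58 mm. The point is not inside any of the regions above, so it lies outside the cross-section (0.58 mm from the nearest boundary).

outside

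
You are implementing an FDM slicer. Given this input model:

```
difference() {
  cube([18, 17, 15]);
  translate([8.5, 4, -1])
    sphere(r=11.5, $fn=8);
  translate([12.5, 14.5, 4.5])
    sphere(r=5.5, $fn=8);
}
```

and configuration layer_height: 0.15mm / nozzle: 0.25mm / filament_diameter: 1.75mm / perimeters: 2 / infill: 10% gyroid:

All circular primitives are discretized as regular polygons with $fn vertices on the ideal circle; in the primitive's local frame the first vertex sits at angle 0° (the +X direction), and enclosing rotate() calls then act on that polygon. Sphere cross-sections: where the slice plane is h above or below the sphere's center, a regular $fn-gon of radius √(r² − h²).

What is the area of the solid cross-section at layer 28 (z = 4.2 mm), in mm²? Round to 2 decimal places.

46.88 mm²

At z = 4.2 mm: the 18×17 cube contributes its full rectangle (area 306.00 mm²); the r=11.5 sphere at (8.5, 4) slices to a regular 8-gon of circumradius 10.257 (√(r²−h²) with h=5.2 from center) (area = (8/2)·10.257²·sin(360°/8) = 297.58 mm²); the r=5.5 sphere at (12.5, 14.5) slices to a regular 8-gon of circumradius 5.492 (√(r²−h²) with h=0.3 from center) (area = (8/2)·5.492²·sin(360°/8) = 85.31 mm²); Subtracting the remaining from the first: starting from the 18×17 cube (306.00 mm²), the r=11.5 sphere at (8.5, 4) partially overlaps it — only the 215.39 mm² overlap (of its 297.58 mm²) is removed, clipping the outline; the r=5.5 sphere at (12.5, 14.5) partially overlaps it — only the 43.73 mm² overlap (of its 85.31 mm²) is removed, clipping the outline — area = 46.88 mm². Overall, the cross-section has 3 separate islands. Net area = 46.88 mm².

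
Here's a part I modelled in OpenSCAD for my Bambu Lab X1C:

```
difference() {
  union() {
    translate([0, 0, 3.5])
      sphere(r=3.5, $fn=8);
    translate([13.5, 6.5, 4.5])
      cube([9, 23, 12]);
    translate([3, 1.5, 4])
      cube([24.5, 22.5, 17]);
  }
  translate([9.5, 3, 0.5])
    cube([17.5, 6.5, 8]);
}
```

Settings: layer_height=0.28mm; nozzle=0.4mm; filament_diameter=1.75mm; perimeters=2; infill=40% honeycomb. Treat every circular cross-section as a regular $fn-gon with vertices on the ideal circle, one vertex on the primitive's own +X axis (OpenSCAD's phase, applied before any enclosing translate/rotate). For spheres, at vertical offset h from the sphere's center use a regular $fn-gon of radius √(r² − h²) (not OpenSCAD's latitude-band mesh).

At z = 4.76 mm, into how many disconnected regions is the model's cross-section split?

At z = 4.76 mm: the r=3.5 sphere contributes a regular 8-gon of circumradius √(3.5²−1.26²) = 3.265; the cube at (13.5, 6.5) (footprint 9×23) is included at this height; the 24.5×22.5 cube at (3, 1.5) contributes its full rectangle; Merging all regions: the regions partially overlap (shared area 157.50 mm²), so overlapping operands fuse into one piece — 2 connected regions; the cube at (9.5, 3) is present — its section is the full 17.5×6.5 rectangle; Taking the first minus the rest: starting from the result so far, the 17.5×6.5 cube at (9.5, 3) lies wholly inside it (removes its full 113.75 mm² and its 48.00 mm outline becomes a hole wall) — 2 connected regions with 1 hole. The result has 2 disconnected regions.

2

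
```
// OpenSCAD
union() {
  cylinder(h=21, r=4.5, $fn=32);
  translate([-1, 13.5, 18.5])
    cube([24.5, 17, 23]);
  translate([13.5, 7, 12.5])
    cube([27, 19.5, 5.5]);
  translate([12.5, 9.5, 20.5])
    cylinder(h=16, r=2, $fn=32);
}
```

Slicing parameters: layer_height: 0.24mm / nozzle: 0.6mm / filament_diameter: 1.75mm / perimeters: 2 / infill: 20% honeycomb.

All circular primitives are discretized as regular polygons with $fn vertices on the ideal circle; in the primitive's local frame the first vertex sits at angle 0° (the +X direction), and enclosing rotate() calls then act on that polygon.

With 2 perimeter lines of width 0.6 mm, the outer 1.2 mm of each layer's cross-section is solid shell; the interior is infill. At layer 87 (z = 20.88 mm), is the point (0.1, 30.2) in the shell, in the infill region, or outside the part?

shell

At z = 20.88 mm: the r=4.5 cylinder contributes a regular 32-gon of circumradius 4.5; the 24.5×17 cube at (-1, 13.5) contributes its full rectangle; the cube at (13.5, 7) does not reach this height (z outside [12.5, 18]); the r=2 cylinder at (12.5, 9.5) gives a regular 32-gon of circumradius 2 (constant along its height); Merging all regions: the 3 present regions are separate (no shared area or edge), so areas and boundary lengths simply add and each stays a separate island — 3 connected regions. Overall, the cross-section has 3 separate islands. The nearest boundary edge runs (-1.00, 30.50)→(23.50, 30.50); distance from the point to it = 0.30 mm. (Shell/infill is judged within the island containing the point — the largest one.) The point is inside the cross-section, 0.30 mm from the nearest boundary — within the 1.2 mm shell band (2 × 0.6).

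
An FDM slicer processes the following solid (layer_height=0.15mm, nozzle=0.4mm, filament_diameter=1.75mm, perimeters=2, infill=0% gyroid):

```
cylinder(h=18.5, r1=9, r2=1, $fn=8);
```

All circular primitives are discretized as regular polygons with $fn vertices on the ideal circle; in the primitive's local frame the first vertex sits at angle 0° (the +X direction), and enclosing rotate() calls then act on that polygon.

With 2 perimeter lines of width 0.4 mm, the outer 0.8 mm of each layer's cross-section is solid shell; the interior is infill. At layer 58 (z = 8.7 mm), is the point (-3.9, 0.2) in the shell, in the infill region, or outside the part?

At z = 8.7 mm: the cone contributes a regular 8-gon of circumradius 5.238 (interpolated between r1=9 and r2=1 at t=0.470). Overall, the cross-section is a single solid region. The nearest boundary edge runs (-3.70, 3.70)→(-5.24, 0.00); distance from the point to it = 1.16 mm. The point is inside the cross-section and 1.16 mm from the nearest boundary — more than the 0.8 mm shell width (2 × 0.4), so it's in the infill interior.

infill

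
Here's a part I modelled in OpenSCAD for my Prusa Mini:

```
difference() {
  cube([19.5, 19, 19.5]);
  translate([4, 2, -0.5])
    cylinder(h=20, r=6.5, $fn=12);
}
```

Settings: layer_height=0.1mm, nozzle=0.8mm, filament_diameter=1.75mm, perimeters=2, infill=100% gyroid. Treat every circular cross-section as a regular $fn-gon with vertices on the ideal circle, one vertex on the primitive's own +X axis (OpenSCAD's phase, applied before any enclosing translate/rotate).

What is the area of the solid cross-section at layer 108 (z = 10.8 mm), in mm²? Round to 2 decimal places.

294.70 mm²

At z = 10.8 mm: the 19.5×19 cube contributes its full rectangle (area 370.50 mm²); the cylinder at (4, 2): section is a regular 12-gon, circumradius r=6.5 (area = (12/2)·6.500²·sin(360°/12) = 126.75 mm²); Subtracting the remaining from the first: starting from the 19.5×19 cube (370.50 mm²), the r=6.5 cylinder at (4, 2) partially overlaps it — only the 75.80 mm² overlap (of its 126.75 mm²) is removed, clipping the outline — area = 294.70 mm². Overall, the cross-section is a single solid region. Net area = 294.70 mm².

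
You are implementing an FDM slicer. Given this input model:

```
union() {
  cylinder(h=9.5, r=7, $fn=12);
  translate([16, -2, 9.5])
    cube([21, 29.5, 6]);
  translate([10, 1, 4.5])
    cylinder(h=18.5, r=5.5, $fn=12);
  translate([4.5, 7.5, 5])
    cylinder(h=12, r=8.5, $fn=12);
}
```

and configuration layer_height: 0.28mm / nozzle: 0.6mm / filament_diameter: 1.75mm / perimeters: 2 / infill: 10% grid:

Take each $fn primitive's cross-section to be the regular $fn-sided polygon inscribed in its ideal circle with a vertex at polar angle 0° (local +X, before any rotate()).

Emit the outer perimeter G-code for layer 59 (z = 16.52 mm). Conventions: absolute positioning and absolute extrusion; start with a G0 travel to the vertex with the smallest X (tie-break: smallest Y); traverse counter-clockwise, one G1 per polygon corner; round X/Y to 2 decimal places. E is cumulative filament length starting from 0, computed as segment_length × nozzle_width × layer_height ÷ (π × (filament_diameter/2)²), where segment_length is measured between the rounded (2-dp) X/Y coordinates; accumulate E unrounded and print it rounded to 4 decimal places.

At z = 16.52 mm: the cylinder is not intersected at this z (z outside [0, 9.5]); the cube at (16, -2) does not reach this height (z outside [9.5, 15.5]); the cylinder at (10, 1): section is a regular 12-gon, circumradius r=5.5; the cylinder at (4.5, 7.5): section is a regular 12-gon, circumradius r=8.5; Taking the union: the regions partially overlap (shared area 36.83 mm²), so overlapping operands fuse into one piece — 1 connected region. The outline is a single polygon with 20 vertices. Extrusion per mm of travel: 0.6 × 0.28 / (π × 0.875²) = 0.069846. Accumulating E over each segment gives final E = 4.3928.

G0 X-4.00 Y7.50 Z16.52
G1 X-2.86 Y3.25 E0.3073
G1 X0.25 Y0.14 E0.6145
G1 X4.50 Y-1.00 E0.9219
G1 X5.00 Y-0.87 E0.9580
G1 X5.24 Y-1.75 E1.0217
G1 X7.25 Y-3.76 E1.2202
G1 X10.00 Y-4.50 E1.4191
G1 X12.75 Y-3.76 E1.6180
G1 X14.76 Y-1.75 E1.8166
G1 X15.50 Y1.00 E2.0155
G1 X14.76 Y3.75 E2.2144
G1 X12.75 Y5.76 E2.4129
G1 X12.55 Y5.82 E2.4275
G1 X13.00 Y7.50 E2.5490
G1 X11.86 Y11.75 E2.8563
G1 X8.75 Y14.86 E3.1635
G1 X4.50 Y16.00 E3.4709
G1 X0.25 Y14.86 E3.7782
G1 X-2.86 Y11.75 E4.0854
G1 X-4.00 Y7.50 E4.3928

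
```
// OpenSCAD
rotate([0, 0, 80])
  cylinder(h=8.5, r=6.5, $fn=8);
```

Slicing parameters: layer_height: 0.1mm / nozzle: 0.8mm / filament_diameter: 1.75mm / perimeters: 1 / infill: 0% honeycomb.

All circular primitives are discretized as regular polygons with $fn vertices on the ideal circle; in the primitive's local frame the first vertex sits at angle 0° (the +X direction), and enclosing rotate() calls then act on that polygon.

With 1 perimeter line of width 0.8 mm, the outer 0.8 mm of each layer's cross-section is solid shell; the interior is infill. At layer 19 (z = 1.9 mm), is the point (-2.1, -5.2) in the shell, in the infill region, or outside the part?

At z = 1.9 mm: the cylinder: section is a regular 8-gon, circumradius r=6.5; (rotated 80° about Z; rotation is an isometry so areas/perimeters/island counts are preserved). Overall, the cross-section is a single solid region. Undo the 80° rotation: the query point maps to (-5.486, 1.165) in the un-rotated model frame. The nearest boundary edge runs (-4.60, 4.60)→(-6.50, 0.00); distance from the point to it = 0.49 mm. The point is inside the cross-section, 0.49 mm from the nearest boundary — within the 0.8 mm shell band (1 × 0.8).

shell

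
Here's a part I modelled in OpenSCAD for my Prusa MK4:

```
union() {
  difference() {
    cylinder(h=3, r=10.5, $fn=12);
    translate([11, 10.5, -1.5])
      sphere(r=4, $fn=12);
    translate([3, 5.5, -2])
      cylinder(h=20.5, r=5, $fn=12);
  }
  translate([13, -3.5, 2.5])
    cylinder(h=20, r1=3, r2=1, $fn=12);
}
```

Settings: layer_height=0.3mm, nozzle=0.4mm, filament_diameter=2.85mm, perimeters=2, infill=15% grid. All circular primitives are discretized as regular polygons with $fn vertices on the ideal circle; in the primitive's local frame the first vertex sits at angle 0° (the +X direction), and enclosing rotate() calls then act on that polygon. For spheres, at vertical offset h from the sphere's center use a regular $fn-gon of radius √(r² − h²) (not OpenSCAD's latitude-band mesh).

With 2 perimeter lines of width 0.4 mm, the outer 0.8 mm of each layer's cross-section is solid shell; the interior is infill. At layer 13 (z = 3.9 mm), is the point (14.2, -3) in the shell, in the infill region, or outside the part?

At z = 3.9 mm: the cylinder does not reach this height (z outside [0, 3]); the sphere at (11, 10.5) is absent (|z−center|=5.400 > r=4); the r=5 cylinder at (3, 5.5) gives a regular 12-gon of circumradius 5 (constant along its height); After the difference (first − rest): the first operand is absent here, so nothing remains; the cone at (13, -3.5) (r1=3→r2=1) has section circumradius 2.860 here — a regular 12-gon; Taking the union: only the cone at (13, -3.5) is present, so the union is just that shape — 1 connected region. Overall, the cross-section is a single solid region. The nearest boundary edge runs (15.86, -3.50)→(15.48, -2.07); distance from the point to it = 1.47 mm. The point is inside the cross-section and 1.47 mm from the nearest boundary — more than the 0.8 mm shell width (2 × 0.4), so it's in the infill interior.

infill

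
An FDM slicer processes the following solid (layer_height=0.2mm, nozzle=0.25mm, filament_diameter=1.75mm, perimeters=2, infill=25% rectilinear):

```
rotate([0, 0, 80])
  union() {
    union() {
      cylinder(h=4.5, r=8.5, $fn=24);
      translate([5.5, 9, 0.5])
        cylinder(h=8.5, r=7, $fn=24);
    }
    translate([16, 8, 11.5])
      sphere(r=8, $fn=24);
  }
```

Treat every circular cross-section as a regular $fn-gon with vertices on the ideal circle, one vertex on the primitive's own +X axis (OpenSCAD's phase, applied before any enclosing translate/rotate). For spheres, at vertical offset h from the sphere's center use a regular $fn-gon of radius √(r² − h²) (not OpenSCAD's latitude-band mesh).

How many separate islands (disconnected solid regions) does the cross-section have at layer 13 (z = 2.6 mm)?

1

At z = 2.6 mm: the r=8.5 cylinder gives a regular 24-gon of circumradius 8.5 (constant along its height); the cylinder at (5.5, 9): section is a regular 24-gon, circumradius r=7; Merging all regions: the regions partially overlap (shared area 37.47 mm²), so overlapping operands fuse into one piece — 1 connected region; the sphere at (16, 8) is absent (|z−center|=8.900 > r=8); Taking the union: only that combined region is present, so the union is just that shape — 1 connected region; (whole slice rotated 80° about Z — lengths, areas and connectivity unchanged). Overall, the cross-section is a single solid region. Island count = 1.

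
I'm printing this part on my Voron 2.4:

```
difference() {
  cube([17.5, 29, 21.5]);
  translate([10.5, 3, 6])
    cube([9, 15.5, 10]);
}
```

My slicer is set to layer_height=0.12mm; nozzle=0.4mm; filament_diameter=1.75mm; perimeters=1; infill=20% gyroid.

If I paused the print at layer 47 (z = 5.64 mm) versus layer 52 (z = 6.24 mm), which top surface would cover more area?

layer 47 (z = 5.64 mm)

Layer 47 (z = 5.64): the 17.5×29 cube contributes its full rectangle (area 507.50 mm²); the cube at (10.5, 3) is not intersected at this z (z outside [6, 16]); Taking the first minus the rest: none of the subtracted shapes is present at this height, so the 17.5×29 cube is unchanged — area = 507.50 mm². So its area = 507.50 mm². Layer 52 (z = 6.24): the cube (footprint 17.5×29) is included at this height (area 507.50 mm²); the cube at (10.5, 3) is present — its section is the full 9×15.5 rectangle (area 139.50 mm²); Taking the first minus the rest: starting from the 17.5×29 cube (507.50 mm²), the 9×15.5 cube at (10.5, 3) partially overlaps it — only the 108.50 mm² overlap (of its 139.50 mm²) is removed, clipping the outline — area = 399.00 mm². So its area = 399.00 mm². Layer 47 is larger (507.50 vs 399.00 mm²).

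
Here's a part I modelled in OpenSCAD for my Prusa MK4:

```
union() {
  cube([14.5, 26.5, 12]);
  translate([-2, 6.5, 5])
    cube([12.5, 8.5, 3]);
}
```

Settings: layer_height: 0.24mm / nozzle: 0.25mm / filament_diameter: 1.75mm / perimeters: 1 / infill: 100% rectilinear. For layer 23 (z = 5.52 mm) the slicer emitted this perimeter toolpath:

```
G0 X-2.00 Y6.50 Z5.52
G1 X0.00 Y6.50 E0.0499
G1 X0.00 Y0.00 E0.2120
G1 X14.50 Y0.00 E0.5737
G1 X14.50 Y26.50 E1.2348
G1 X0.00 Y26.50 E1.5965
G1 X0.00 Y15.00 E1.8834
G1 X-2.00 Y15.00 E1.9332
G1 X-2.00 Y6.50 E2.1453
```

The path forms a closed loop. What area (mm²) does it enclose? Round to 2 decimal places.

401.25 mm²

Apply the shoelace formula to the sequence of (X, Y) vertices; enclosed area = 401.25 mm².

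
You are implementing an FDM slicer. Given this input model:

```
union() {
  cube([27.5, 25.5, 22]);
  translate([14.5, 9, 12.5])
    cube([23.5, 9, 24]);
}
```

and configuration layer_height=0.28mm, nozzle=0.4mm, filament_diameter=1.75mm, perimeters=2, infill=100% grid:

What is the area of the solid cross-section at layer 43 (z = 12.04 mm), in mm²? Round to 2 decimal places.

At z = 12.04 mm: the 27.5×25.5 cube contributes its full rectangle (area 701.25 mm²); the cube at (14.5, 9) is not intersected at this z (z outside [12.5, 36.5]); Combining (union): only the 27.5×25.5 cube is present, so the union is just that shape — area = 701.25 mm². Overall, the cross-section is a single solid region. Net area = 701.25 mm².

701.25 mm²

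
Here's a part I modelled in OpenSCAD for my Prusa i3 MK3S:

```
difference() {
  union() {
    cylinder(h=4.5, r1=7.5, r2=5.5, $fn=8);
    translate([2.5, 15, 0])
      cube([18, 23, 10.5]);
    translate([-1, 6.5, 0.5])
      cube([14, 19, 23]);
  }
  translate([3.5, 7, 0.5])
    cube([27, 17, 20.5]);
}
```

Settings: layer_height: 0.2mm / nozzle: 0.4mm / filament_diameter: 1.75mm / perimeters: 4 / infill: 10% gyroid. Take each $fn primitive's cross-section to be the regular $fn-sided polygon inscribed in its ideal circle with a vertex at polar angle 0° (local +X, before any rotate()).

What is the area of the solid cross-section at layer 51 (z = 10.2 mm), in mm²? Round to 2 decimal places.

340.75 mm²

At z = 10.2 mm: the cone is absent (z outside [0, 4.5]); the 18×23 cube at (2.5, 15) contributes its full rectangle (area 414.00 mm²); the cube at (-1, 6.5) (footprint 14×19) is included at this height (area 266.00 mm²); Combining (union): the regions partially overlap — summed areas 680.00 mm² minus the doubly-counted overlap 110.25 mm² gives 569.75 mm² — area = 569.75 mm²; the cube at (3.5, 7) (footprint 27×17) is included at this height (area 459.00 mm²); Subtracting the remaining from the first: starting from that combined region (569.75 mm²), the 27×17 cube at (3.5, 7) partially overlaps it — only the 229.00 mm² overlap (of its 459.00 mm²) is removed, clipping the outline — area = 340.75 mm². Overall, the cross-section is a single solid region. Net area = 340.75 mm².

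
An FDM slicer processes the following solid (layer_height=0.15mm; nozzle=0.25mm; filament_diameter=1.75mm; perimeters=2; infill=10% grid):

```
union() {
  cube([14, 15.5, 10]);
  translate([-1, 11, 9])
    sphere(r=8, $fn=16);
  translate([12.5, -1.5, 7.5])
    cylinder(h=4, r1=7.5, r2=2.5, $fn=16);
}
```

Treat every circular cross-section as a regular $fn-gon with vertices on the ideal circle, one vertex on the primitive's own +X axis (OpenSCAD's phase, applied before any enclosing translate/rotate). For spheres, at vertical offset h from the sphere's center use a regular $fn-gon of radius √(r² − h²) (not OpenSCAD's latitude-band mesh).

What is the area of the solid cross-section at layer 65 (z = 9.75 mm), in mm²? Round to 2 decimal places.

394.39 mm²

At z = 9.75 mm: the cube (footprint 14×15.5) is included at this height (area 217.00 mm²); the r=8 sphere at (-1, 11) contributes a regular 16-gon of circumradius √(8²−0.75²) = 7.965 (area = (16/2)·7.965²·sin(360°/16) = 194.21 mm²); the cone at (12.5, -1.5) (r1=7.5→r2=2.5) has section circumradius 4.688 here — a regular 16-gon (area = (16/2)·4.688²·sin(360°/16) = 67.27 mm²); Merging all regions: the regions partially overlap — summed areas 478.48 mm² minus the doubly-counted overlap 84.09 mm² gives 394.39 mm² — area = 394.39 mm². Overall, the cross-section is a single solid region. Net area = 394.39 mm².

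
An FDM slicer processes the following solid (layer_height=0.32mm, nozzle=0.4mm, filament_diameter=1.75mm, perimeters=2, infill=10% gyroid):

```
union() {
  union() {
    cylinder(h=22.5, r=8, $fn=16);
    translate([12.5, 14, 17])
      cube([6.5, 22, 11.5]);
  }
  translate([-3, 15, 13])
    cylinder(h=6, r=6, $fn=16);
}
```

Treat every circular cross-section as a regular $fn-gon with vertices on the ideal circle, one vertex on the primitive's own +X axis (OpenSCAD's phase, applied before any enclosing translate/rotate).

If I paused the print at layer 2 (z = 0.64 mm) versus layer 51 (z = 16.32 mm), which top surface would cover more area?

layer 51 (z = 16.32 mm)

Layer 2 (z = 0.64): the r=8 cylinder gives a regular 16-gon of circumradius 8 (constant along its height) (area = (16/2)·8.000²·sin(360°/16) = 195.93 mm²); the cube at (12.5, 14) does not reach this height (z outside [17, 28.5]); Merging all regions: only the r=8 cylinder is present, so the union is just that shape — area = 195.93 mm²; the cylinder at (-3, 15) is absent (z outside [13, 19]); Combining (union): only the result so far is present, so the union is just that shape — area = 195.93 mm². So its area = 195.93 mm². Layer 51 (z = 16.32): the cylinder: section is a regular 16-gon, circumradius r=8 (area = (16/2)·8.000²·sin(360°/16) = 195.93 mm²); the cube at (12.5, 14) is absent (z outside [17, 28.5]); Merging all regions: only the r=8 cylinder is present, so the union is just that shape — area = 195.93 mm²; the r=6 cylinder at (-3, 15) contributes a regular 16-gon of circumradius 6 (area = (16/2)·6.000²·sin(360°/16) = 110.21 mm²); Merging all regions: the 2 present regions are separate (no shared area or edge), so areas and boundary lengths simply add and each stays a separate island — area = 306.15 mm². So its area = 306.15 mm². Layer 51 is larger (306.15 vs 195.93 mm²).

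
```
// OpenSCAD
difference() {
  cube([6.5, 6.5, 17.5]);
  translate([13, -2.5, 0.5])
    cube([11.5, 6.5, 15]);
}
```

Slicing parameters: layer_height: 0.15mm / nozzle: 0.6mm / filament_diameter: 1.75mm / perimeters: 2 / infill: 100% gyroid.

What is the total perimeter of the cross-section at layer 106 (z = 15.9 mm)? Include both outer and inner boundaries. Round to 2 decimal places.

At z = 15.9 mm: the cube (footprint 6.5×6.5) is included at this height (perimeter 26.00 mm); the cube at (13, -2.5) is not intersected at this z (z outside [0.5, 15.5]); Subtracting the remaining from the first: none of the subtracted shapes is present at this height, so the 6.5×6.5 cube is unchanged — boundary = 26.00 mm. Overall, the cross-section is a single solid region. Total boundary length (outer) = 26.00 mm.

26.00 mm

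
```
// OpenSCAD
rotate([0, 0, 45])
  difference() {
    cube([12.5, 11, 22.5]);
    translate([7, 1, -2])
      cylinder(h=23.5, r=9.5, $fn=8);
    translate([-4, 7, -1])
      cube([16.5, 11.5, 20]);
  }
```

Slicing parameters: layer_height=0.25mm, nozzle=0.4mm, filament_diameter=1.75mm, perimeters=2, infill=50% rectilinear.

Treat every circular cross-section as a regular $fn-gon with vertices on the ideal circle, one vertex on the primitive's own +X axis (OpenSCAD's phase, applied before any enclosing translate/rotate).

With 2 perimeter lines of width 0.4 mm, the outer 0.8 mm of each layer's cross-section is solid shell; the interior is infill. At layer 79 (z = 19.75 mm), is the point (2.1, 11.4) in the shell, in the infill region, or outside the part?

outside

At z = 19.75 mm: the cube is present — its section is the full 12.5×11 rectangle; the r=9.5 cylinder at (7, 1) contributes a regular 8-gon of circumradius 9.5; the cube at (-4, 7) is absent (z outside [-1, 19]); Taking the first minus the rest: starting from the 12.5×11 cube, the r=9.5 cylinder at (7, 1) partially overlaps it — only the 114.76 mm² overlap (of its 255.27 mm²) is removed, clipping the outline — 1 connected region; (whole slice rotated 45° about Z — lengths, areas and connectivity unchanged). Overall, the cross-section is a single solid region. Undo the 45° rotation: the query point maps to (9.546, 6.576) in the un-rotated model frame. The nearest boundary edge runs (12.50, 8.22)→(7.00, 10.50); distance from the point to it = 2.65 mm. The point is not inside any of the regions above, so it lies outside the cross-section (2.65 mm from the nearest boundary).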